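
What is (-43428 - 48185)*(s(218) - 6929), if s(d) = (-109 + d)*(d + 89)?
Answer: -2430859342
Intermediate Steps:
s(d) = (-109 + d)*(89 + d)
(-43428 - 48185)*(s(218) - 6929) = (-43428 - 48185)*((-9701 + 218² - 20*218) - 6929) = -91613*((-9701 + 47524 - 4360) - 6929) = -91613*(33463 - 6929) = -91613*26534 = -2430859342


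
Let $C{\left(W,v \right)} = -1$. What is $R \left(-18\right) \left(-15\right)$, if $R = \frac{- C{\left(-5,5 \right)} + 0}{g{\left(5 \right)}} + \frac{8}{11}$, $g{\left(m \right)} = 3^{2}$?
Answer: $\frac{2490}{11} \approx 226.36$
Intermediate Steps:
$g{\left(m \right)} = 9$
$R = \frac{83}{99}$ ($R = \frac{\left(-1\right) \left(-1\right) + 0}{9} + \frac{8}{11} = \left(1 + 0\right) \frac{1}{9} + 8 \cdot \frac{1}{11} = 1 \cdot \frac{1}{9} + \frac{8}{11} = \frac{1}{9} + \frac{8}{11} = \frac{83}{99} \approx 0.83838$)
$R \left(-18\right) \left(-15\right) = \frac{83}{99} \left(-18\right) \left(-15\right) = \left(- \frac{166}{11}\right) \left(-15\right) = \frac{2490}{11}$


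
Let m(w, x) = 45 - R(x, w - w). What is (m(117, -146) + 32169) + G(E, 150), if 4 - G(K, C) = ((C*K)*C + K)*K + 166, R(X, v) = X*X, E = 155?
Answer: -540575789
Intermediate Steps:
R(X, v) = X²
m(w, x) = 45 - x²
G(K, C) = -162 - K*(K + K*C²) (G(K, C) = 4 - (((C*K)*C + K)*K + 166) = 4 - ((K*C² + K)*K + 166) = 4 - ((K + K*C²)*K + 166) = 4 - (K*(K + K*C²) + 166) = 4 - (166 + K*(K + K*C²)) = 4 + (-166 - K*(K + K*C²)) = -162 - K*(K + K*C²))
(m(117, -146) + 32169) + G(E, 150) = ((45 - 1*(-146)²) + 32169) + (-162 - 1*155² - 1*150²*155²) = ((45 - 1*21316) + 32169) + (-162 - 1*24025 - 1*22500*24025) = ((45 - 21316) + 32169) + (-162 - 24025 - 540562500) = (-21271 + 32169) - 540586687 = 10898 - 540586687 = -540575789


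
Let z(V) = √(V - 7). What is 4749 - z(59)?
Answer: 4749 - 2*√13 ≈ 4741.8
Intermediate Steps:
z(V) = √(-7 + V)
4749 - z(59) = 4749 - √(-7 + 59) = 4749 - √52 = 4749 - 2*√13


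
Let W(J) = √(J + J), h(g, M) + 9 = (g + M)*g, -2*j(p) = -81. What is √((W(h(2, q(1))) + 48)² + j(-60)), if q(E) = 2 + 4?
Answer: √(9434 + 384*√14)/2 ≈ 52.132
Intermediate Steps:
q(E) = 6
j(p) = 81/2 (j(p) = -½*(-81) = 81/2)
h(g, M) = -9 + g*(M + g) (h(g, M) = -9 + (g + M)*g = -9 + (M + g)*g = -9 + g*(M + g))
W(J) = √2*√J (W(J) = √(2*J) = √2*√J)
√((W(h(2, q(1))) + 48)² + j(-60)) = √((√2*√(-9 + 2² + 6*2) + 48)² + 81/2) = √((√2*√(-9 + 4 + 12) + 48)² + 81/2) = √((√2*√7 + 48)² + 81/2) = √((√14 + 48)² + 81/2) = √((48 + √14)² + 81/2) = √(81/2 + (48 + √14)²)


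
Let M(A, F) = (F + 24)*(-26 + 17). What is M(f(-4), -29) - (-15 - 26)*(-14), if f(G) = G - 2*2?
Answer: -529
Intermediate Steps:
f(G) = -4 + G (f(G) = G - 4 = -4 + G)
M(A, F) = -216 - 9*F (M(A, F) = (24 + F)*(-9) = -216 - 9*F)
M(f(-4), -29) - (-15 - 26)*(-14) = (-216 - 9*(-29)) - (-15 - 26)*(-14) = (-216 + 261) - (-41)*(-14) = 45 - 1*574 = 45 - 574 = -529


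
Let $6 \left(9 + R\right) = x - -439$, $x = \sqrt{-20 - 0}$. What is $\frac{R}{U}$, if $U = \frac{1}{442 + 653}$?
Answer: $\frac{140525}{2} + 365 i \sqrt{5} \approx 70263.0 + 816.17 i$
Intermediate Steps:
$x = 2 i \sqrt{5}$ ($x = \sqrt{-20 + \left(-56 + 56\right)} = \sqrt{-20 + 0} = \sqrt{-20} = 2 i \sqrt{5} \approx 4.4721 i$)
$R = \frac{385}{6} + \frac{i \sqrt{5}}{3}$ ($R = -9 + \frac{2 i \sqrt{5} - -439}{6} = -9 + \frac{2 i \sqrt{5} + 439}{6} = -9 + \frac{439 + 2 i \sqrt{5}}{6} = -9 + \left(\frac{439}{6} + \frac{i \sqrt{5}}{3}\right) = \frac{385}{6} + \frac{i \sqrt{5}}{3} \approx 64.167 + 0.74536 i$)
$U = \frac{1}{1095} \approx 0.00091324$
$\frac{R}{U} = \left(\frac{385}{6} + \frac{i \sqrt{5}}{3}\right) \frac{1}{\frac{1}{1095}} = \left(\frac{385}{6} + \frac{i \sqrt{5}}{3}\right) 1095 = \frac{140525}{2} + 365 i \sqrt{5}$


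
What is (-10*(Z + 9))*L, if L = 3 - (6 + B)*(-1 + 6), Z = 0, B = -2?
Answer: 1530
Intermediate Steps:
L = -17 (L = 3 - (6 - 2)*(-1 + 6) = 3 - 4*5 = 3 - 1*20 = 3 - 20 = -17)
(-10*(Z + 9))*L = -10*(0 + 9)*(-17) = -10*9*(-17) = -90*(-17) = 1530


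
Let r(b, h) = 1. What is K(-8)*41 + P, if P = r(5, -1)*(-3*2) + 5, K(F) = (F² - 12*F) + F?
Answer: 6231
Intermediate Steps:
K(F) = F² - 11*F
P = -1 (P = 1*(-3*2) + 5 = 1*(-6) + 5 = -6 + 5 = -1)
K(-8)*41 + P = -8*(-11 - 8)*41 - 1 = -8*(-19)*41 - 1 = 152*41 - 1 = 6232 - 1 = 6231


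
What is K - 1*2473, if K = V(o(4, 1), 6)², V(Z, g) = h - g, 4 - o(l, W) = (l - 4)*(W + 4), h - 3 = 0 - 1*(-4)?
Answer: -2472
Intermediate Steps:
h = 7 (h = 3 + (0 - 1*(-4)) = 3 + (0 + 4) = 3 + 4 = 7)
o(l, W) = 4 - (-4 + l)*(4 + W) (o(l, W) = 4 - (l - 4)*(W + 4) = 4 - (-4 + l)*(4 + W))
V(Z, g) = 7 - g
K = 1 (K = (7 - 1*6)² = (7 - 6)² = 1² = 1)
K - 1*2473 = 1 - 1*2473 = 1 - 2473 = -2472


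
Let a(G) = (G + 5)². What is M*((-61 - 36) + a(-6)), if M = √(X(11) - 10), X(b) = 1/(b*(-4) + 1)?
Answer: -96*I*√18533/43 ≈ -303.93*I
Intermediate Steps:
a(G) = (5 + G)²
X(b) = 1/(1 - 4*b) (X(b) = 1/(-4*b + 1) = 1/(1 - 4*b))
M = I*√18533/43 (M = √(-1/(-1 + 4*11) - 10) = √(-1/(-1 + 44) - 10) = √(-1/43 - 10) = √(-431/43) = I*√18533/43 ≈ 3.166*I)
M*((-61 - 36) + a(-6)) = (I*√18533/43)*((-61 - 36) + (5 - 6)²) = (I*√18533/43)*(-97 + (-1)²) = (I*√18533/43)*(-97 + 1) = (I*√18533/43)*(-96) = -96*I*√18533/43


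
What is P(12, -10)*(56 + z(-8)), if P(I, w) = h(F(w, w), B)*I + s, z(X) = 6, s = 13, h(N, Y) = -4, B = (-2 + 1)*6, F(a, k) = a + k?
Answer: -2170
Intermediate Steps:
B = -6 (B = -1*6 = -6)
P(I, w) = 13 - 4*I (P(I, w) = -4*I + 13 = 13 - 4*I)
P(12, -10)*(56 + z(-8)) = (13 - 4*12)*(56 + 6) = (13 - 48)*62 = -35*62 = -2170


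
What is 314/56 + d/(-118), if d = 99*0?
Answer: 157/28 ≈ 5.6071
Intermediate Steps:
d = 0
314/56 + d/(-118) = 314/56 + 0/(-118) = 314*(1/56) + 0*(-1/118) = 157/28 + 0 = 157/28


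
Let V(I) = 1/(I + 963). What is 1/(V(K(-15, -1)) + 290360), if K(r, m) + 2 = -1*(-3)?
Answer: 964/279907041 ≈ 3.4440e-6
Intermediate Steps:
K(r, m) = 1 (K(r, m) = -2 - 1*(-3) = -2 + 3 = 1)
V(I) = 1/(963 + I)
1/(V(K(-15, -1)) + 290360) = 1/(1/(963 + 1) + 290360) = 1/(1/964 + 290360) = 1/(279907041/964) = 964/279907041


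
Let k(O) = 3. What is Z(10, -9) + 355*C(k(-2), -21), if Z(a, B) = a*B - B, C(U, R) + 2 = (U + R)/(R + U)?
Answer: -436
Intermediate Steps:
C(U, R) = -1 (C(U, R) = -2 + (U + R)/(R + U) = -2 + (R + U)/(R + U) = -2 + 1 = -1)
Z(a, B) = -B + B*a (Z(a, B) = B*a - B = -B + B*a)
Z(10, -9) + 355*C(k(-2), -21) = -9*(-1 + 10) + 355*(-1) = -9*9 - 355 = -81 - 355 = -436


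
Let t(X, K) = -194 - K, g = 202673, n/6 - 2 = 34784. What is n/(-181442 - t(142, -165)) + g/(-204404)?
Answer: -26476634071/12360514284 ≈ -2.1420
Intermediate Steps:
n = 208716 (n = 12 + 6*34784 = 12 + 208704 = 208716)
n/(-181442 - t(142, -165)) + g/(-204404) = 208716/(-181442 - (-194 - 1*(-165))) + 202673/(-204404) = 208716/(-181442 - (-194 + 165)) + 202673*(-1/204404) = 208716/(-181442 - 1*(-29)) - 202673/204404 = 208716/(-181442 + 29) - 202673/204404 = 208716/(-181413) - 202673/204404 = 208716*(-1/181413) - 202673/204404 = -69572/60471 - 202673/204404 = -26476634071/12360514284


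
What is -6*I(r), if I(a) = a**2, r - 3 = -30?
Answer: -4374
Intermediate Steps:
r = -27 (r = 3 - 30 = -27)
-6*I(r) = -6*(-27)**2 = -6*729 = -4374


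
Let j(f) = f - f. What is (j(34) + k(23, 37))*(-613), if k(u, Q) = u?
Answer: -14099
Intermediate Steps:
j(f) = 0
(j(34) + k(23, 37))*(-613) = (0 + 23)*(-613) = 23*(-613) = -14099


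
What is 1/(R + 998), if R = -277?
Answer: 1/721 ≈ 0.0013870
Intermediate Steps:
1/(R + 998) = 1/(-277 + 998) = 1/721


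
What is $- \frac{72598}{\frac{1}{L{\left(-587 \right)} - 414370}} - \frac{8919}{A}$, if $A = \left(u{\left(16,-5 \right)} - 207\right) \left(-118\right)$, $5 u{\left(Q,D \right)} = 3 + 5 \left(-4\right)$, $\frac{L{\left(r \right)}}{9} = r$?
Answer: $\frac{3781923464926589}{124136} \approx 3.0466 \cdot 10^{10}$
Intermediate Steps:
$L{\left(r \right)} = 9 r$
$u{\left(Q,D \right)} = - \frac{17}{5}$ ($u{\left(Q,D \right)} = \frac{3 + 5 \left(-4\right)}{5} = \frac{3 - 20}{5} = \frac{1}{5} \left(-17\right) = - \frac{17}{5}$)
$A = \frac{124136}{5}$ ($A = \left(- \frac{17}{5} - 207\right) \left(-118\right) = \left(- \frac{1052}{5}\right) \left(-118\right) = \frac{124136}{5} \approx 24827.0$)
$- \frac{72598}{\frac{1}{L{\left(-587 \right)} - 414370}} - \frac{8919}{A} = - \frac{72598}{\frac{1}{9 \left(-587\right) - 414370}} - \frac{8919}{\frac{124136}{5}} = - \frac{72598}{\frac{1}{-5283 - 414370}} - \frac{44595}{124136} = - \frac{72598}{\frac{1}{-419653}} - \frac{44595}{124136} = - \frac{72598}{- \frac{1}{419653}} - \frac{44595}{124136} = \left(-72598\right) \left(-419653\right) - \frac{44595}{124136} = 30465968494 - \frac{44595}{124136} = \frac{3781923464926589}{124136}$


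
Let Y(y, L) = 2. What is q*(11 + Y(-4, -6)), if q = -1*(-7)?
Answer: 91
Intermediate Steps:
q = 7
q*(11 + Y(-4, -6)) = 7*(11 + 2) = 7*13 = 91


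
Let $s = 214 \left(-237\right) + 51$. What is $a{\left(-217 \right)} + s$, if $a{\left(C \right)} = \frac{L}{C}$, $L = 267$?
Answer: $- \frac{10995006}{217} \approx -50668.0$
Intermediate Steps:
$a{\left(C \right)} = \frac{267}{C}$
$s = -50667$ ($s = -50718 + 51 = -50667$)
$a{\left(-217 \right)} + s = \frac{267}{-217} - 50667 = 267 \left(- \frac{1}{217}\right) - 50667 = - \frac{267}{217} - 50667 = - \frac{10995006}{217}$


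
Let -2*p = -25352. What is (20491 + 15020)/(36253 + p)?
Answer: 35511/48929 ≈ 0.72577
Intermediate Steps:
p = 12676 (p = -½*(-25352) = 12676)
(20491 + 15020)/(36253 + p) = (20491 + 15020)/(36253 + 12676) = 35511/48929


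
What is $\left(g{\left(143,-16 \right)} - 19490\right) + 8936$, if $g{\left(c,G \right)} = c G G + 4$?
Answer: $26058$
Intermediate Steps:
$g{\left(c,G \right)} = 4 + c G^{2}$ ($g{\left(c,G \right)} = G c G + 4 = c G^{2} + 4 = 4 + c G^{2}$)
$\left(g{\left(143,-16 \right)} - 19490\right) + 8936 = \left(\left(4 + 143 \left(-16\right)^{2}\right) - 19490\right) + 8936 = \left(\left(4 + 143 \cdot 256\right) - 19490\right) + 8936 = \left(\left(4 + 36608\right) - 19490\right) + 8936 = \left(36612 - 19490\right) + 8936 = 17122 + 8936 = 26058$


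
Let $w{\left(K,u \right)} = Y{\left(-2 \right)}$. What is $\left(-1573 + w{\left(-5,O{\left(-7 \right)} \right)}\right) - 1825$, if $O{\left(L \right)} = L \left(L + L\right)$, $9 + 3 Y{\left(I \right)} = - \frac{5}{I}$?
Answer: $- \frac{20401}{6} \approx -3400.2$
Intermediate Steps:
$Y{\left(I \right)} = -3 - \frac{5}{3 I}$ ($Y{\left(I \right)} = -3 + \frac{\left(-5\right) \frac{1}{I}}{3} = -3 - \frac{5}{3 I}$)
$O{\left(L \right)} = 2 L^{2}$ ($O{\left(L \right)} = L 2 L = 2 L^{2}$)
$w{\left(K,u \right)} = - \frac{13}{6}$ ($w{\left(K,u \right)} = -3 - \frac{5}{3 \left(-2\right)} = -3 - - \frac{5}{6} = -3 + \frac{5}{6} = - \frac{13}{6}$)
$\left(-1573 + w{\left(-5,O{\left(-7 \right)} \right)}\right) - 1825 = \left(-1573 - \frac{13}{6}\right) - 1825 = - \frac{9451}{6} - 1825 = - \frac{20401}{6}$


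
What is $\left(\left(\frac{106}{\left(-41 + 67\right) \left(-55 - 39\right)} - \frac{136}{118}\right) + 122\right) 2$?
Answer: $\frac{8709733}{36049} \approx 241.61$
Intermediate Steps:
$\left(\left(\frac{106}{\left(-41 + 67\right) \left(-55 - 39\right)} - \frac{136}{118}\right) + 122\right) 2 = \left(\left(\frac{106}{26 \left(-55 - 39\right)} - \frac{68}{59}\right) + 122\right) 2 = \left(\left(\frac{106}{26 \left(-94\right)} - \frac{68}{59}\right) + 122\right) 2 = \left(\left(\frac{106}{-2444} - \frac{68}{59}\right) + 122\right) 2 = \left(\left(106 \left(- \frac{1}{2444}\right) - \frac{68}{59}\right) + 122\right) 2 = \left(\left(- \frac{53}{1222} - \frac{68}{59}\right) + 122\right) 2 = \left(- \frac{86223}{72098} + 122\right) 2 = \frac{8709733}{72098} \cdot 2 = \frac{8709733}{36049}$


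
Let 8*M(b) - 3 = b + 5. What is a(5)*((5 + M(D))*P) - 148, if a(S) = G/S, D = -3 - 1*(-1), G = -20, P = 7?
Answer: -309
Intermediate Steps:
D = -2 (D = -3 + 1 = -2)
M(b) = 1 + b/8 (M(b) = 3/8 + (b + 5)/8 = 3/8 + (5 + b)/8 = 3/8 + (5/8 + b/8) = 1 + b/8)
a(S) = -20/S
a(5)*((5 + M(D))*P) - 148 = (-20/5)*((5 + (1 + (⅛)*(-2)))*7) - 148 = (-20*⅕)*((5 + (1 - ¼))*7) - 148 = -4*(5 + ¾)*7 - 148 = -23*7 - 148 = -4*161/4 - 148 = -161 - 148 = -309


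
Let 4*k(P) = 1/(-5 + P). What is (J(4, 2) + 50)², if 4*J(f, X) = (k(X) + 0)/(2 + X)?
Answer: 92140801/36864 ≈ 2499.5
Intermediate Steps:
k(P) = 1/(4*(-5 + P))
J(f, X) = 1/(16*(-5 + X)*(2 + X)) (J(f, X) = ((1/(4*(-5 + X)) + 0)/(2 + X))/4 = ((1/(4*(-5 + X)))/(2 + X))/4 = (1/(4*(-5 + X)*(2 + X)))/4 = 1/(16*(-5 + X)*(2 + X)))
(J(4, 2) + 50)² = (1/(16*(-5 + 2)*(2 + 2)) + 50)² = ((1/16)/(-3*4) + 50)² = ((1/16)*(-⅓)*(¼) + 50)² = (-1/192 + 50)² = (9599/192)² = 92140801/36864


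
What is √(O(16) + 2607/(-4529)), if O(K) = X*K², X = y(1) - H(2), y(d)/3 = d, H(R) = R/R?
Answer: √10490255489/4529 ≈ 22.615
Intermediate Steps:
H(R) = 1
y(d) = 3*d
X = 2 (X = 3*1 - 1*1 = 3 - 1 = 2)
O(K) = 2*K²
√(O(16) + 2607/(-4529)) = √(2*16² + 2607/(-4529)) = √(2*256 + 2607*(-1/4529)) = √(512 - 2607/4529) = √(2316241/4529) = √10490255489/4529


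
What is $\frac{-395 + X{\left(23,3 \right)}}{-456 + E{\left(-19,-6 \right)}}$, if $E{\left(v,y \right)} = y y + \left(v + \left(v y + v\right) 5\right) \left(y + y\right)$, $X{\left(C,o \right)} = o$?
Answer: $\frac{98}{1473} \approx 0.066531$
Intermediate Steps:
$E{\left(v,y \right)} = y^{2} + 2 y \left(6 v + 5 v y\right)$ ($E{\left(v,y \right)} = y^{2} + \left(v + \left(v + v y\right) 5\right) 2 y = y^{2} + \left(v + \left(5 v + 5 v y\right)\right) 2 y = y^{2} + \left(6 v + 5 v y\right) 2 y = y^{2} + 2 y \left(6 v + 5 v y\right)$)
$\frac{-395 + X{\left(23,3 \right)}}{-456 + E{\left(-19,-6 \right)}} = \frac{-395 + 3}{-456 - 6 \left(-6 + 12 \left(-19\right) + 10 \left(-19\right) \left(-6\right)\right)} = - \frac{392}{-456 - 6 \left(-6 - 228 + 1140\right)} = - \frac{392}{-456 - 5436} = - \frac{392}{-5892} = \left(-392\right) \left(- \frac{1}{5892}\right) = \frac{98}{1473}$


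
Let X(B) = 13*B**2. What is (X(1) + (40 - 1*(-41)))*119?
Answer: 11186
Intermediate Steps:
(X(1) + (40 - 1*(-41)))*119 = (13*1**2 + (40 - 1*(-41)))*119 = (13*1 + (40 + 41))*119 = (13 + 81)*119 = 94*119 = 11186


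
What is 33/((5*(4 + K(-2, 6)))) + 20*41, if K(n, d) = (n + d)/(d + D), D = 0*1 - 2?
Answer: 20533/25 ≈ 821.32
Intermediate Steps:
D = -2 (D = 0 - 2 = -2)
K(n, d) = (d + n)/(-2 + d) (K(n, d) = (n + d)/(d - 2) = (d + n)/(-2 + d))
33/((5*(4 + K(-2, 6)))) + 20*41 = 33/((5*(4 + (6 - 2)/(-2 + 6)))) + 20*41 = 33/((5*(4 + 4/4))) + 820 = 33/((5*(4 + (¼)*4))) + 820 = 33/((5*(4 + 1))) + 820 = 33/((5*5)) + 820 = 33/25 + 820 = 20533/25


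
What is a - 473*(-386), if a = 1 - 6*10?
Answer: 182519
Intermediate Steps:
a = -59 (a = 1 - 60 = -59)
a - 473*(-386) = -59 - 473*(-386) = -59 + 182578 = 182519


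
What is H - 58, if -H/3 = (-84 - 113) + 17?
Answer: 482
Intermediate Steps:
H = 540 (H = -3*((-84 - 113) + 17) = -3*(-197 + 17) = -3*(-180) = 540)
H - 58 = 540 - 58 = 482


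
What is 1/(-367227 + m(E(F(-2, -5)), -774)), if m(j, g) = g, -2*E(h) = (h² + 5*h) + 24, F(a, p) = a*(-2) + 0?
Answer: -1/368001 ≈ -2.7174e-6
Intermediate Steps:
F(a, p) = -2*a (F(a, p) = -2*a + 0 = -2*a)
E(h) = -12 - 5*h/2 - h²/2 (E(h) = -((h² + 5*h) + 24)/2 = -(24 + h² + 5*h)/2 = -12 - 5*h/2 - h²/2)
1/(-367227 + m(E(F(-2, -5)), -774)) = 1/(-367227 - 774) = 1/(-368001) = -1/368001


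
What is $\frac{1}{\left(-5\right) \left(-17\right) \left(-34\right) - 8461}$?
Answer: $- \frac{1}{11351} \approx -8.8098 \cdot 10^{-5}$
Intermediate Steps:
$\frac{1}{\left(-5\right) \left(-17\right) \left(-34\right) - 8461} = \frac{1}{85 \left(-34\right) - 8461} = \frac{1}{-2890 - 8461} = \frac{1}{-11351} = - \frac{1}{11351}$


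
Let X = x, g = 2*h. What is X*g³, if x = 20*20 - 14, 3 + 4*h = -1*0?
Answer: -5211/4 ≈ -1302.8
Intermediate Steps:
h = -¾ (h = -¾ + (-1*0)/4 = -¾ + (¼)*0 = -¾ + 0 = -¾ ≈ -0.75000)
x = 386 (x = 400 - 14 = 386)
g = -3/2 (g = 2*(-¾) = -3/2 ≈ -1.5000)
X = 386
X*g³ = 386*(-3/2)³ = 386*(-27/8) = -5211/4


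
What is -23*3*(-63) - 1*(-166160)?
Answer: 170507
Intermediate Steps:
-23*3*(-63) - 1*(-166160) = -69*(-63) + 166160 = 4347 + 166160 = 170507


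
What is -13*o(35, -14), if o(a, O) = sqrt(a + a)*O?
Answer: 182*sqrt(70) ≈ 1522.7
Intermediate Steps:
o(a, O) = O*sqrt(2)*sqrt(a) (o(a, O) = sqrt(2*a)*O = (sqrt(2)*sqrt(a))*O = O*sqrt(2)*sqrt(a))
-13*o(35, -14) = -(-182)*sqrt(2)*sqrt(35) = -(-182)*sqrt(70) = 182*sqrt(70)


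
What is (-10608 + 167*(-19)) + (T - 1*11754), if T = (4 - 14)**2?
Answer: -25435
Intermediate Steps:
T = 100 (T = (-10)**2 = 100)
(-10608 + 167*(-19)) + (T - 1*11754) = (-10608 + 167*(-19)) + (100 - 1*11754) = (-10608 - 3173) + (100 - 11754) = -13781 - 11654 = -25435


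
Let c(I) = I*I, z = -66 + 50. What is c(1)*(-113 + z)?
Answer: -129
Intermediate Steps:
z = -16
c(I) = I²
c(1)*(-113 + z) = 1²*(-113 - 16) = 1*(-129) = -129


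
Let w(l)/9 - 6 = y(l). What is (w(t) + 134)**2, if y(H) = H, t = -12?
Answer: 6400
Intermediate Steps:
w(l) = 54 + 9*l
(w(t) + 134)**2 = ((54 + 9*(-12)) + 134)**2 = ((54 - 108) + 134)**2 = (-54 + 134)**2 = 80**2 = 6400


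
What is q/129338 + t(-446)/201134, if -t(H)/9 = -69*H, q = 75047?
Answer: -10363862605/13007134646 ≈ -0.79678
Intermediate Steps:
t(H) = 621*H (t(H) = -(-621)*H = 621*H)
q/129338 + t(-446)/201134 = 75047/129338 + (621*(-446))/201134 = 75047*(1/129338) - 276966*1/201134 = 75047/129338 - 138483/100567 = -10363862605/13007134646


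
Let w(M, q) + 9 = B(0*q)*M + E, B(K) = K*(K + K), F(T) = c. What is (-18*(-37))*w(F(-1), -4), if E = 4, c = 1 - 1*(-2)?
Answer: -3330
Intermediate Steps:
c = 3 (c = 1 + 2 = 3)
F(T) = 3
B(K) = 2*K² (B(K) = K*(2*K) = 2*K²)
w(M, q) = -5 (w(M, q) = -9 + ((2*(0*q)²)*M + 4) = -9 + ((2*0²)*M + 4) = -9 + ((2*0)*M + 4) = -9 + (0*M + 4) = -9 + (0 + 4) = -9 + 4 = -5)
(-18*(-37))*w(F(-1), -4) = -18*(-37)*(-5) = 666*(-5) = -3330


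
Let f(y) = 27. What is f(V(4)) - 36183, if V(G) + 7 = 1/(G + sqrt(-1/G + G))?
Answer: -36156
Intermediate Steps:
V(G) = -7 + 1/(G + sqrt(G - 1/G)) (V(G) = -7 + 1/(G + sqrt(-1/G + G)) = -7 + 1/(G + sqrt(G - 1/G)))
f(V(4)) - 36183 = 27 - 36183 = -36156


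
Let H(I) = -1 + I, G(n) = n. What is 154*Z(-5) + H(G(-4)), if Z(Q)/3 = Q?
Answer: -2315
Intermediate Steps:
Z(Q) = 3*Q
154*Z(-5) + H(G(-4)) = 154*(3*(-5)) + (-1 - 4) = 154*(-15) - 5 = -2310 - 5 = -2315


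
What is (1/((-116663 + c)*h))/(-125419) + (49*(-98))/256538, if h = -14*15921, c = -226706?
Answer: -1213001546338110637/64802372072987191734 ≈ -0.018718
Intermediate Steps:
h = -222894
(1/((-116663 + c)*h))/(-125419) + (49*(-98))/256538 = (1/(-116663 - 226706*(-222894)))/(-125419) + (49*(-98))/256538 = (-1/222894/(-343369))*(-1/125419) - 4802*1/256538 = -1/343369*(-1/222894)*(-1/125419) - 2401/128269 = (1/76534889886)*(-1/125419) - 2401/128269 = -1/9598929354612234 - 2401/128269 = -1213001546338110637/64802372072987191734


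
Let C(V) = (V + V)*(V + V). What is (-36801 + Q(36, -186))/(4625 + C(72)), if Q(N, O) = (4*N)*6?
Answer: -35937/25361 ≈ -1.4170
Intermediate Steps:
Q(N, O) = 24*N
C(V) = 4*V² (C(V) = (2*V)*(2*V) = 4*V²)
(-36801 + Q(36, -186))/(4625 + C(72)) = (-36801 + 24*36)/(4625 + 4*72²) = (-36801 + 864)/(4625 + 4*5184) = -35937/(4625 + 20736) = -35937/25361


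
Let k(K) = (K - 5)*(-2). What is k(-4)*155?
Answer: 2790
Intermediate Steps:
k(K) = 10 - 2*K (k(K) = (-5 + K)*(-2) = 10 - 2*K)
k(-4)*155 = (10 - 2*(-4))*155 = (10 + 8)*155 = 18*155 = 2790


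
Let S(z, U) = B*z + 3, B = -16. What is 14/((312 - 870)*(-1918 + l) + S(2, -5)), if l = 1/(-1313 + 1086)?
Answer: 3178/242939363 ≈ 1.3081e-5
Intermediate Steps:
l = -1/227 (l = 1/(-227) = -1/227 ≈ -0.0044053)
S(z, U) = 3 - 16*z (S(z, U) = -16*z + 3 = 3 - 16*z)
14/((312 - 870)*(-1918 + l) + S(2, -5)) = 14/((312 - 870)*(-1918 - 1/227) + (3 - 16*2)) = 14/(-558*(-435387/227) + (3 - 32)) = 14/(242945946/227 - 29) = 14/(242939363/227) = 14*(227/242939363) = 3178/242939363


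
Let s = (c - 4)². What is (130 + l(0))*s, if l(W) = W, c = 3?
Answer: 130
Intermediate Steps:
s = 1 (s = (3 - 4)² = (-1)² = 1)
(130 + l(0))*s = (130 + 0)*1 = 130*1 = 130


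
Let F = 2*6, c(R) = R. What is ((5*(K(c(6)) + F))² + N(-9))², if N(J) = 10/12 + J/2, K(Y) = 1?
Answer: 160376896/9 ≈ 1.7820e+7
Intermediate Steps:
N(J) = ⅚ + J/2 (N(J) = 10*(1/12) + J*(½) = ⅚ + J/2)
F = 12
((5*(K(c(6)) + F))² + N(-9))² = ((5*(1 + 12))² + (⅚ + (½)*(-9)))² = ((5*13)² + (⅚ - 9/2))² = (65² - 11/3)² = (4225 - 11/3)² = (12664/3)² = 160376896/9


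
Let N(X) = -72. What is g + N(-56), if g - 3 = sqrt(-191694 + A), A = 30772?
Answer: -69 + I*sqrt(160922) ≈ -69.0 + 401.15*I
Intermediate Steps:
g = 3 + I*sqrt(160922) (g = 3 + sqrt(-191694 + 30772) = 3 + sqrt(-160922) = 3 + I*sqrt(160922) ≈ 3.0 + 401.15*I)
g + N(-56) = (3 + I*sqrt(160922)) - 72 = -69 + I*sqrt(160922)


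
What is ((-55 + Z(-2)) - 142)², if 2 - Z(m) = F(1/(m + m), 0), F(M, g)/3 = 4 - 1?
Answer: 41616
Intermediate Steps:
F(M, g) = 9 (F(M, g) = 3*(4 - 1) = 3*3 = 9)
Z(m) = -7 (Z(m) = 2 - 1*9 = 2 - 9 = -7)
((-55 + Z(-2)) - 142)² = ((-55 - 7) - 142)² = (-62 - 142)² = (-204)² = 41616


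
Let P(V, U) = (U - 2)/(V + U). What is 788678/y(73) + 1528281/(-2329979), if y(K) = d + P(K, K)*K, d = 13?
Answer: 3675058112267/226007963 ≈ 16261.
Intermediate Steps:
P(V, U) = (-2 + U)/(U + V)
y(K) = 12 + K/2 (y(K) = 13 + ((-2 + K)/(K + K))*K = 13 + ((-2 + K)/((2*K)))*K = 13 + ((1/(2*K))*(-2 + K))*K = 13 + ((-2 + K)/(2*K))*K = 13 + (-1 + K/2) = 12 + K/2)
788678/y(73) + 1528281/(-2329979) = 788678/(12 + (½)*73) + 1528281/(-2329979) = 788678/(12 + 73/2) + 1528281*(-1/2329979) = 788678/(97/2) - 1528281/2329979 = 788678*(2/97) - 1528281/2329979 = 1577356/97 - 1528281/2329979 = 3675058112267/226007963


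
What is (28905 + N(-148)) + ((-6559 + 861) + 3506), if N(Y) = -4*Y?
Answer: 27305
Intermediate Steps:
(28905 + N(-148)) + ((-6559 + 861) + 3506) = (28905 - 4*(-148)) + ((-6559 + 861) + 3506) = (28905 + 592) + (-5698 + 3506) = 29497 - 2192 = 27305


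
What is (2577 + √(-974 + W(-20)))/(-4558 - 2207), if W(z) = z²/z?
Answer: -859/2255 - I*√994/6765 ≈ -0.38093 - 0.0046604*I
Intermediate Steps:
W(z) = z
(2577 + √(-974 + W(-20)))/(-4558 - 2207) = (2577 + √(-974 - 20))/(-4558 - 2207) = (2577 + √(-994))/(-6765) = (2577 + I*√994)*(-1/6765) = -859/2255 - I*√994/6765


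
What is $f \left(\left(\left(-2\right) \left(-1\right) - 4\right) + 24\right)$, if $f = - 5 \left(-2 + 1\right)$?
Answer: $110$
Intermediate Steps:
$f = 5$ ($f = \left(-5\right) \left(-1\right) = 5$)
$f \left(\left(\left(-2\right) \left(-1\right) - 4\right) + 24\right) = 5 \left(\left(\left(-2\right) \left(-1\right) - 4\right) + 24\right) = 5 \left(\left(2 - 4\right) + 24\right) = 5 \left(-2 + 24\right) = 5 \cdot 22 = 110$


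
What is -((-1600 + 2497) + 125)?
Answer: -1022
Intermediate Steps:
-((-1600 + 2497) + 125) = -(897 + 125) = -1*1022 = -1022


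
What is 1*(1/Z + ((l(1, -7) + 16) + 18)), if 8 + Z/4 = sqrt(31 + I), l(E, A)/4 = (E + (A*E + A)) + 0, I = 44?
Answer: -196/11 + 5*sqrt(3)/44 ≈ -17.621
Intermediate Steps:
l(E, A) = 4*A + 4*E + 4*A*E (l(E, A) = 4*((E + (A*E + A)) + 0) = 4*((E + (A + A*E)) + 0) = 4*((A + E + A*E) + 0) = 4*(A + E + A*E) = 4*A + 4*E + 4*A*E)
Z = -32 + 20*sqrt(3) (Z = -32 + 4*sqrt(31 + 44) = -32 + 4*sqrt(75) = -32 + 4*(5*sqrt(3)) = -32 + 20*sqrt(3) ≈ 2.6410)
1*(1/Z + ((l(1, -7) + 16) + 18)) = 1*(1/(-32 + 20*sqrt(3)) + (((4*(-7) + 4*1 + 4*(-7)*1) + 16) + 18)) = 1*(1/(-32 + 20*sqrt(3)) + (((-28 + 4 - 28) + 16) + 18)) = 1*(1/(-32 + 20*sqrt(3)) + ((-52 + 16) + 18)) = 1*(1/(-32 + 20*sqrt(3)) + (-36 + 18)) = 1*(1/(-32 + 20*sqrt(3)) - 18) = 1*(-18 + 1/(-32 + 20*sqrt(3))) = -18 + 1/(-32 + 20*sqrt(3))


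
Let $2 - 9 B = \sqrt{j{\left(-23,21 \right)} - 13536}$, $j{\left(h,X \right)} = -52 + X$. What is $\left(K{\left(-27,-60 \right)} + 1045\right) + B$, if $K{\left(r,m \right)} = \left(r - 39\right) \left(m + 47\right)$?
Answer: $\frac{17129}{9} - \frac{i \sqrt{13567}}{9} \approx 1903.2 - 12.942 i$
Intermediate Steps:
$B = \frac{2}{9} - \frac{i \sqrt{13567}}{9}$ ($B = \frac{2}{9} - \frac{\sqrt{\left(-52 + 21\right) - 13536}}{9} = \frac{2}{9} - \frac{\sqrt{-31 - 13536}}{9} = \frac{2}{9} - \frac{\sqrt{-13567}}{9} = \frac{2}{9} - \frac{i \sqrt{13567}}{9} \approx 0.22222 - 12.942 i$)
$K{\left(r,m \right)} = \left(-39 + r\right) \left(47 + m\right)$
$\left(K{\left(-27,-60 \right)} + 1045\right) + B = \left(\left(-1833 - -2340 + 47 \left(-27\right) - -1620\right) + 1045\right) + \left(\frac{2}{9} - \frac{i \sqrt{13567}}{9}\right) = \left(\left(-1833 + 2340 - 1269 + 1620\right) + 1045\right) + \left(\frac{2}{9} - \frac{i \sqrt{13567}}{9}\right) = \left(858 + 1045\right) + \left(\frac{2}{9} - \frac{i \sqrt{13567}}{9}\right) = 1903 + \left(\frac{2}{9} - \frac{i \sqrt{13567}}{9}\right) = \frac{17129}{9} - \frac{i \sqrt{13567}}{9}$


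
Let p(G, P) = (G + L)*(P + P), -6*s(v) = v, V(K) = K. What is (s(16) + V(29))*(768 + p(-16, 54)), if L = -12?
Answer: -59408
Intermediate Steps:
s(v) = -v/6
p(G, P) = 2*P*(-12 + G) (p(G, P) = (G - 12)*(P + P) = (-12 + G)*(2*P) = 2*P*(-12 + G))
(s(16) + V(29))*(768 + p(-16, 54)) = (-1/6*16 + 29)*(768 + 2*54*(-12 - 16)) = (-8/3 + 29)*(768 + 2*54*(-28)) = 79*(768 - 3024)/3 = (79/3)*(-2256) = -59408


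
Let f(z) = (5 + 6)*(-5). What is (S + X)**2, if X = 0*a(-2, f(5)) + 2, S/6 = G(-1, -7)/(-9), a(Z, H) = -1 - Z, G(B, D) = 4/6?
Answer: 196/81 ≈ 2.4198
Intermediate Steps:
G(B, D) = 2/3 (G(B, D) = 4*(1/6) = 2/3)
f(z) = -55 (f(z) = 11*(-5) = -55)
S = -4/9 (S = 6*((2/3)/(-9)) = 6*((2/3)*(-1/9)) = 6*(-2/27) = -4/9 ≈ -0.44444)
X = 2 (X = 0*(-1 - 1*(-2)) + 2 = 0*(-1 + 2) + 2 = 0*1 + 2 = 0 + 2 = 2)
(S + X)**2 = (-4/9 + 2)**2 = (14/9)**2 = 196/81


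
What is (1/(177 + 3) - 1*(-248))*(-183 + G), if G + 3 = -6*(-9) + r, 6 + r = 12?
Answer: -312487/10 ≈ -31249.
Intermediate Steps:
r = 6 (r = -6 + 12 = 6)
G = 57 (G = -3 + (-6*(-9) + 6) = -3 + (54 + 6) = -3 + 60 = 57)
(1/(177 + 3) - 1*(-248))*(-183 + G) = (1/(177 + 3) - 1*(-248))*(-183 + 57) = (1/180 + 248)*(-126) = (44641/180)*(-126) = -312487/10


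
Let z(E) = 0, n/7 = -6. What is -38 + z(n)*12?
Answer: -38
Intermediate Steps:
n = -42 (n = 7*(-6) = -42)
-38 + z(n)*12 = -38 + 0*12 = -38 + 0 = -38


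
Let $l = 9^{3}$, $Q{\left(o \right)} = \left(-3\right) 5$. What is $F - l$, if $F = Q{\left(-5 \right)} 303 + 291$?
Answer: $-4983$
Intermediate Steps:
$Q{\left(o \right)} = -15$
$l = 729$
$F = -4254$ ($F = \left(-15\right) 303 + 291 = -4545 + 291 = -4254$)
$F - l = -4254 - 729 = -4983$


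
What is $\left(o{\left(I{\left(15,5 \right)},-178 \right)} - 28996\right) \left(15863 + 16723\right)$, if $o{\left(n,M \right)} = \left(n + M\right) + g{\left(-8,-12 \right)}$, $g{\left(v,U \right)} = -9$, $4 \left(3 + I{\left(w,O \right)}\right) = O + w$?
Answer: $-950892066$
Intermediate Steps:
$I{\left(w,O \right)} = -3 + \frac{O}{4} + \frac{w}{4}$ ($I{\left(w,O \right)} = -3 + \frac{O + w}{4} = -3 + \left(\frac{O}{4} + \frac{w}{4}\right) = -3 + \frac{O}{4} + \frac{w}{4}$)
$o{\left(n,M \right)} = -9 + M + n$ ($o{\left(n,M \right)} = \left(n + M\right) - 9 = \left(M + n\right) - 9 = -9 + M + n$)
$\left(o{\left(I{\left(15,5 \right)},-178 \right)} - 28996\right) \left(15863 + 16723\right) = \left(\left(-9 - 178 + \left(-3 + \frac{1}{4} \cdot 5 + \frac{1}{4} \cdot 15\right)\right) - 28996\right) \left(15863 + 16723\right) = \left(\left(-9 - 178 + \left(-3 + \frac{5}{4} + \frac{15}{4}\right)\right) - 28996\right) 32586 = \left(\left(-9 - 178 + 2\right) - 28996\right) 32586 = \left(-185 - 28996\right) 32586 = \left(-29181\right) 32586 = -950892066$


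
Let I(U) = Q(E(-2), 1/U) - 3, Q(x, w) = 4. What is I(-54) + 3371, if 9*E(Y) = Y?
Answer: 3372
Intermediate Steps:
E(Y) = Y/9
I(U) = 1 (I(U) = 4 - 3 = 1)
I(-54) + 3371 = 1 + 3371 = 3372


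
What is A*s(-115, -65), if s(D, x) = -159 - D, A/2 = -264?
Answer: 23232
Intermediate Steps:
A = -528 (A = 2*(-264) = -528)
A*s(-115, -65) = -528*(-159 - 1*(-115)) = -528*(-159 + 115) = -528*(-44) = 23232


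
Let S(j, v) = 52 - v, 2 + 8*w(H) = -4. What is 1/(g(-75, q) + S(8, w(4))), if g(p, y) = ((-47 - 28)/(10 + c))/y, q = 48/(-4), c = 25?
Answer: 14/741 ≈ 0.018893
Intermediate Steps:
w(H) = -3/4 (w(H) = -1/4 + (1/8)*(-4) = -1/4 - 1/2 = -3/4)
q = -12 (q = 48*(-1/4) = -12)
g(p, y) = -15/(7*y) (g(p, y) = ((-47 - 28)/(10 + 25))/y = (-75/35)/y = (-75*1/35)/y = -15/(7*y))
1/(g(-75, q) + S(8, w(4))) = 1/(-15/7/(-12) + (52 - 1*(-3/4))) = 1/(-15/7*(-1/12) + (52 + 3/4)) = 1/(5/28 + 211/4) = 1/(741/14) = 14/741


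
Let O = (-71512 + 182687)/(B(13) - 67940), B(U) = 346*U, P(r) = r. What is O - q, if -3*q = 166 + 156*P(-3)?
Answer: -19493009/190326 ≈ -102.42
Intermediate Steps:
q = 302/3 (q = -(166 + 156*(-3))/3 = -(166 - 468)/3 = -⅓*(-302) = 302/3 ≈ 100.67)
O = -111175/63442 (O = (-71512 + 182687)/(346*13 - 67940) = 111175/(4498 - 67940) = 111175/(-63442) = 111175*(-1/63442) = -111175/63442 ≈ -1.7524)
O - q = -111175/63442 - 1*302/3 = -111175/63442 - 302/3 = -19493009/190326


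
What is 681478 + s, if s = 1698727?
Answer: 2380205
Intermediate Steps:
681478 + s = 681478 + 1698727 = 2380205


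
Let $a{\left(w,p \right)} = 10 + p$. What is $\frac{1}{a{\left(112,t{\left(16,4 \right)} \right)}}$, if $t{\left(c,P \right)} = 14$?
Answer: $\frac{1}{24} \approx 0.041667$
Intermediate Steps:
$\frac{1}{a{\left(112,t{\left(16,4 \right)} \right)}} = \frac{1}{10 + 14} = \frac{1}{24}$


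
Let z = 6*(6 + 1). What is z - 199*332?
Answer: -66026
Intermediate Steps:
z = 42 (z = 6*7 = 42)
z - 199*332 = 42 - 199*332 = 42 - 66068 = -66026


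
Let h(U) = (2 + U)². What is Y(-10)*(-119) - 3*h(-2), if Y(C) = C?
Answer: 1190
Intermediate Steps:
Y(-10)*(-119) - 3*h(-2) = -10*(-119) - 3*(2 - 2)² = 1190 - 3*0² = 1190 - 3*0 = 1190 + 0 = 1190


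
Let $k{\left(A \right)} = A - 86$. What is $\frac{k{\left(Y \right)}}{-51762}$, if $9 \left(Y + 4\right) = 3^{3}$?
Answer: $\frac{29}{17254} \approx 0.0016808$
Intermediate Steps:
$Y = -1$ ($Y = -4 + \frac{3^{3}}{9} = -4 + \frac{1}{9} \cdot 27 = -4 + 3 = -1$)
$k{\left(A \right)} = -86 + A$ ($k{\left(A \right)} = A - 86 = -86 + A$)
$\frac{k{\left(Y \right)}}{-51762} = \frac{-86 - 1}{-51762} = \left(-87\right) \left(- \frac{1}{51762}\right) = \frac{29}{17254}$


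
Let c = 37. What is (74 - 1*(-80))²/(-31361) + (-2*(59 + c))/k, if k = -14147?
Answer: -29953540/40333097 ≈ -0.74265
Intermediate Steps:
(74 - 1*(-80))²/(-31361) + (-2*(59 + c))/k = (74 - 1*(-80))²/(-31361) - 2*(59 + 37)/(-14147) = (74 + 80)²*(-1/31361) - 2*96*(-1/14147) = 154²*(-1/31361) - 192*(-1/14147) = 23716*(-1/31361) + 192/14147 = -2156/2851 + 192/14147 = -29953540/40333097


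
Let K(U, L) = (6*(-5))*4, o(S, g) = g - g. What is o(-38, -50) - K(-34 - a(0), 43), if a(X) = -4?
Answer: 120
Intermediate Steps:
o(S, g) = 0
K(U, L) = -120 (K(U, L) = -30*4 = -120)
o(-38, -50) - K(-34 - a(0), 43) = 0 - 1*(-120) = 0 + 120 = 120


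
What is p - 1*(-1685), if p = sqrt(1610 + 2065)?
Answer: 1685 + 35*sqrt(3) ≈ 1745.6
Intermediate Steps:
p = 35*sqrt(3) (p = sqrt(3675) = 35*sqrt(3) ≈ 60.622)
p - 1*(-1685) = 35*sqrt(3) - 1*(-1685) = 35*sqrt(3) + 1685 = 1685 + 35*sqrt(3)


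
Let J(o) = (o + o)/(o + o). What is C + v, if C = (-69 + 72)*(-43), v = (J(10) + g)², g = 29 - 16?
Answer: 67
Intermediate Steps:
J(o) = 1 (J(o) = (2*o)/((2*o)) = (2*o)*(1/(2*o)) = 1)
g = 13
v = 196 (v = (1 + 13)² = 14² = 196)
C = -129 (C = 3*(-43) = -129)
C + v = -129 + 196 = 67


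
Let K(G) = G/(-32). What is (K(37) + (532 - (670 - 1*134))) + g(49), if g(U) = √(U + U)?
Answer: -165/32 + 7*√2 ≈ 4.7432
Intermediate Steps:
K(G) = -G/32 (K(G) = G*(-1/32) = -G/32)
g(U) = √2*√U (g(U) = √(2*U) = √2*√U)
(K(37) + (532 - (670 - 1*134))) + g(49) = (-1/32*37 + (532 - (670 - 1*134))) + √2*√49 = (-37/32 + (532 - (670 - 134))) + √2*7 = (-37/32 + (532 - 1*536)) + 7*√2 = (-37/32 + (532 - 536)) + 7*√2 = (-37/32 - 4) + 7*√2 = -165/32 + 7*√2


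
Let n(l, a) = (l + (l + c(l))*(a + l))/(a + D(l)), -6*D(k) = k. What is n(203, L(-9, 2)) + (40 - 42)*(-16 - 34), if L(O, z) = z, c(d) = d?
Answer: -481498/191 ≈ -2520.9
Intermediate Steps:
D(k) = -k/6
n(l, a) = (l + 2*l*(a + l))/(a - l/6) (n(l, a) = (l + (l + l)*(a + l))/(a - l/6) = (l + (2*l)*(a + l))/(a - l/6) = (l + 2*l*(a + l))/(a - l/6))
n(203, L(-9, 2)) + (40 - 42)*(-16 - 34) = 6*203*(1 + 2*2 + 2*203)/(-1*203 + 6*2) + (40 - 42)*(-16 - 34) = 6*203*(1 + 4 + 406)/(-203 + 12) - 2*(-50) = 6*203*411/(-191) + 100 = 6*203*(-1/191)*411 + 100 = -500598/191 + 100 = -481498/191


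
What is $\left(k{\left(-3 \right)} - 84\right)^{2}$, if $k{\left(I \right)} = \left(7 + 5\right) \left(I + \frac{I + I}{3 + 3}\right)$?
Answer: $17424$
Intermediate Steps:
$k{\left(I \right)} = 16 I$ ($k{\left(I \right)} = 12 \left(I + \frac{2 I}{6}\right) = 12 \left(I + 2 I \frac{1}{6}\right) = 12 \left(I + \frac{I}{3}\right) = 12 \frac{4 I}{3} = 16 I$)
$\left(k{\left(-3 \right)} - 84\right)^{2} = \left(16 \left(-3\right) - 84\right)^{2} = \left(-48 - 84\right)^{2} = \left(-132\right)^{2} = 17424$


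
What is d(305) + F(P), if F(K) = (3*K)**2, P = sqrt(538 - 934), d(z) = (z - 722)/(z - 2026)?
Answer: -6133227/1721 ≈ -3563.8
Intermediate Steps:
d(z) = (-722 + z)/(-2026 + z)
P = 6*I*sqrt(11) (P = sqrt(-396) = 6*I*sqrt(11) ≈ 19.9*I)
F(K) = 9*K**2
d(305) + F(P) = (-722 + 305)/(-2026 + 305) + 9*(6*I*sqrt(11))**2 = -417/(-1721) + 9*(-396) = -1/1721*(-417) - 3564 = 417/1721 - 3564 = -6133227/1721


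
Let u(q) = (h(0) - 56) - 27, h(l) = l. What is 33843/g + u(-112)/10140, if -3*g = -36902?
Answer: 513220597/187093140 ≈ 2.7431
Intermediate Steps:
g = 36902/3 (g = -⅓*(-36902) = 36902/3 ≈ 12301.)
u(q) = -83 (u(q) = (0 - 56) - 27 = -56 - 27 = -83)
33843/g + u(-112)/10140 = 33843/(36902/3) - 83/10140 = 33843*(3/36902) - 83*1/10140 = 101529/36902 - 83/10140 = 513220597/187093140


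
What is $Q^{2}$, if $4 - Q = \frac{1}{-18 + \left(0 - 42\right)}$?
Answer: $\frac{58081}{3600} \approx 16.134$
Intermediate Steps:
$Q = \frac{241}{60}$ ($Q = 4 - \frac{1}{-18 + \left(0 - 42\right)} = 4 - \frac{1}{-18 - 42} = 4 - \frac{1}{-60} = 4 - - \frac{1}{60} = 4 + \frac{1}{60} = \frac{241}{60} \approx 4.0167$)
$Q^{2} = \left(\frac{241}{60}\right)^{2} = \frac{58081}{3600}$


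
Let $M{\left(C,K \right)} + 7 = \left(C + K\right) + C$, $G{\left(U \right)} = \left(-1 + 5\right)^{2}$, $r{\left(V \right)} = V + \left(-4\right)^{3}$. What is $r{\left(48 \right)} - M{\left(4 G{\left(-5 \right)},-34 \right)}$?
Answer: $-103$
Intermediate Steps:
$r{\left(V \right)} = -64 + V$ ($r{\left(V \right)} = V - 64 = -64 + V$)
$G{\left(U \right)} = 16$ ($G{\left(U \right)} = 4^{2} = 16$)
$M{\left(C,K \right)} = -7 + K + 2 C$ ($M{\left(C,K \right)} = -7 + \left(\left(C + K\right) + C\right) = -7 + \left(K + 2 C\right) = -7 + K + 2 C$)
$r{\left(48 \right)} - M{\left(4 G{\left(-5 \right)},-34 \right)} = \left(-64 + 48\right) - \left(-7 - 34 + 2 \cdot 4 \cdot 16\right) = -16 - \left(-7 - 34 + 2 \cdot 64\right) = -16 - \left(-7 - 34 + 128\right) = -16 - 87 = -103$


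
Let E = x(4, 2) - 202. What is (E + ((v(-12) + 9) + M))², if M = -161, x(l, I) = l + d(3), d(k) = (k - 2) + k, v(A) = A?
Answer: 128164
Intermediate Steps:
d(k) = -2 + 2*k (d(k) = (-2 + k) + k = -2 + 2*k)
x(l, I) = 4 + l (x(l, I) = l + (-2 + 2*3) = l + (-2 + 6) = l + 4 = 4 + l)
E = -194 (E = (4 + 4) - 202 = 8 - 202 = -194)
(E + ((v(-12) + 9) + M))² = (-194 + ((-12 + 9) - 161))² = (-194 + (-3 - 161))² = (-194 - 164)² = (-358)² = 128164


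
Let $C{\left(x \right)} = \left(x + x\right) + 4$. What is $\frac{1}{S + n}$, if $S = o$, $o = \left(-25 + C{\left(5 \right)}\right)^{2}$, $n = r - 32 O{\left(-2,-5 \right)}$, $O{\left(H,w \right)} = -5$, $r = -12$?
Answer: $\frac{1}{269} \approx 0.0037175$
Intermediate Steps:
$C{\left(x \right)} = 4 + 2 x$ ($C{\left(x \right)} = 2 x + 4 = 4 + 2 x$)
$n = 148$ ($n = -12 - -160 = -12 + 160 = 148$)
$o = 121$ ($o = \left(-25 + \left(4 + 2 \cdot 5\right)\right)^{2} = \left(-25 + \left(4 + 10\right)\right)^{2} = \left(-25 + 14\right)^{2} = \left(-11\right)^{2} = 121$)
$S = 121$
$\frac{1}{S + n} = \frac{1}{121 + 148} = \frac{1}{269}$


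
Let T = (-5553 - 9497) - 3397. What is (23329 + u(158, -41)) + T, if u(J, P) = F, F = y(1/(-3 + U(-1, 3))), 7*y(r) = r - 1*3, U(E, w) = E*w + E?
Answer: 239196/49 ≈ 4881.5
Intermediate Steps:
U(E, w) = E + E*w
T = -18447 (T = -15050 - 3397 = -18447)
y(r) = -3/7 + r/7 (y(r) = (r - 1*3)/7 = (r - 3)/7 = (-3 + r)/7 = -3/7 + r/7)
F = -22/49 (F = -3/7 + 1/(7*(-3 - (1 + 3))) = -3/7 + 1/(7*(-3 - 1*4)) = -3/7 + 1/(7*(-3 - 4)) = -3/7 + (1/7)/(-7) = -3/7 + (1/7)*(-1/7) = -3/7 - 1/49 = -22/49 ≈ -0.44898)
u(J, P) = -22/49
(23329 + u(158, -41)) + T = (23329 - 22/49) - 18447 = 1143099/49 - 18447 = 239196/49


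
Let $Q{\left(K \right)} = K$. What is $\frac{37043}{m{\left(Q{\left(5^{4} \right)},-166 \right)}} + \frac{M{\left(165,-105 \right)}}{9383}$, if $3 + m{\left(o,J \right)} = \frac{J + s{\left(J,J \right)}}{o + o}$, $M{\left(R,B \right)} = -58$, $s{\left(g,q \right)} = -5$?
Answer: $- \frac{434468313668}{36790743} \approx -11809.0$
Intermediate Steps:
$m{\left(o,J \right)} = -3 + \frac{-5 + J}{2 o}$ ($m{\left(o,J \right)} = -3 + \frac{J - 5}{o + o} = -3 + \frac{-5 + J}{2 o}$)
$\frac{37043}{m{\left(Q{\left(5^{4} \right)},-166 \right)}} + \frac{M{\left(165,-105 \right)}}{9383} = \frac{37043}{\frac{1}{2} \frac{1}{5^{4}} \left(-5 - 166 - 6 \cdot 5^{4}\right)} - \frac{58}{9383} = \frac{37043}{\frac{1}{2} \cdot \frac{1}{625} \left(-5 - 166 - 3750\right)} - \frac{58}{9383} = \frac{37043}{\frac{1}{2} \cdot \frac{1}{625} \left(-3921\right)} - \frac{58}{9383} = \frac{37043}{- \frac{3921}{1250}} - \frac{58}{9383} = 37043 \left(- \frac{1250}{3921}\right) - \frac{58}{9383} = - \frac{46303750}{3921} - \frac{58}{9383} = - \frac{434468313668}{36790743}$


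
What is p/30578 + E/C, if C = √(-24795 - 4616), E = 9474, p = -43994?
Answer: -21997/15289 - 9474*I*√29411/29411 ≈ -1.4387 - 55.243*I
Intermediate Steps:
C = I*√29411 (C = √(-29411) = I*√29411 ≈ 171.5*I)
p/30578 + E/C = -43994/30578 + 9474/((I*√29411)) = -43994*1/30578 + 9474*(-I*√29411/29411) = -21997/15289 - 9474*I*√29411/29411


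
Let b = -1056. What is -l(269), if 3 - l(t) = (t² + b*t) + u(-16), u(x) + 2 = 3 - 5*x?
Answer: -211625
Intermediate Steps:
u(x) = 1 - 5*x (u(x) = -2 + (3 - 5*x) = 1 - 5*x)
l(t) = -78 - t² + 1056*t (l(t) = 3 - ((t² - 1056*t) + (1 - 5*(-16))) = 3 - ((t² - 1056*t) + (1 + 80)) = 3 - ((t² - 1056*t) + 81) = 3 - (81 + t² - 1056*t) = 3 + (-81 - t² + 1056*t) = -78 - t² + 1056*t)
-l(269) = -(-78 - 1*269² + 1056*269) = -(-78 - 1*72361 + 284064) = -(-78 - 72361 + 284064) = -1*211625 = -211625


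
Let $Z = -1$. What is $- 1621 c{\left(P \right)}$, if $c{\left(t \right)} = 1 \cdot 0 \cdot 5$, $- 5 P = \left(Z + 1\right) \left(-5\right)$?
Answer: $0$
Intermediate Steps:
$P = 0$ ($P = - \frac{\left(-1 + 1\right) \left(-5\right)}{5} = - \frac{0 \left(-5\right)}{5} = \left(- \frac{1}{5}\right) 0 = 0$)
$c{\left(t \right)} = 0$ ($c{\left(t \right)} = 0 \cdot 5 = 0$)
$- 1621 c{\left(P \right)} = \left(-1621\right) 0 = 0$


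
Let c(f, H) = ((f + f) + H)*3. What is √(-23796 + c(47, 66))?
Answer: 2*I*√5829 ≈ 152.7*I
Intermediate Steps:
c(f, H) = 3*H + 6*f (c(f, H) = (2*f + H)*3 = (H + 2*f)*3 = 3*H + 6*f)
√(-23796 + c(47, 66)) = √(-23796 + (3*66 + 6*47)) = √(-23796 + (198 + 282)) = √(-23796 + 480) = √(-23316) = 2*I*√5829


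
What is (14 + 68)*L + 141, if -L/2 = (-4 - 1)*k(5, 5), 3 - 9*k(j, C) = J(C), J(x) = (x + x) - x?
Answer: -371/9 ≈ -41.222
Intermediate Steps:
J(x) = x (J(x) = 2*x - x = x)
k(j, C) = ⅓ - C/9
L = -20/9 (L = -2*(-4 - 1)*(⅓ - ⅑*5) = -(-10)*(⅓ - 5/9) = -(-10)*(-2)/9 = -2*10/9 = -20/9 ≈ -2.2222)
(14 + 68)*L + 141 = (14 + 68)*(-20/9) + 141 = 82*(-20/9) + 141 = -1640/9 + 141 = -371/9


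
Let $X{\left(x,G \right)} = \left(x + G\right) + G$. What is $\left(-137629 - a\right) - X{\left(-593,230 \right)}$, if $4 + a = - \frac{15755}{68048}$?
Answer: $- \frac{9356039861}{68048} \approx -1.3749 \cdot 10^{5}$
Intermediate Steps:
$X{\left(x,G \right)} = x + 2 G$ ($X{\left(x,G \right)} = \left(G + x\right) + G = x + 2 G$)
$a = - \frac{287947}{68048}$ ($a = -4 - \frac{15755}{68048} = - \frac{287947}{68048} \approx -4.2315$)
$\left(-137629 - a\right) - X{\left(-593,230 \right)} = \left(-137629 - - \frac{287947}{68048}\right) - \left(-593 + 2 \cdot 230\right) = \left(-137629 + \frac{287947}{68048}\right) - \left(-593 + 460\right) = - \frac{9365090245}{68048} - -133 = - \frac{9365090245}{68048} + 133 = - \frac{9356039861}{68048}$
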